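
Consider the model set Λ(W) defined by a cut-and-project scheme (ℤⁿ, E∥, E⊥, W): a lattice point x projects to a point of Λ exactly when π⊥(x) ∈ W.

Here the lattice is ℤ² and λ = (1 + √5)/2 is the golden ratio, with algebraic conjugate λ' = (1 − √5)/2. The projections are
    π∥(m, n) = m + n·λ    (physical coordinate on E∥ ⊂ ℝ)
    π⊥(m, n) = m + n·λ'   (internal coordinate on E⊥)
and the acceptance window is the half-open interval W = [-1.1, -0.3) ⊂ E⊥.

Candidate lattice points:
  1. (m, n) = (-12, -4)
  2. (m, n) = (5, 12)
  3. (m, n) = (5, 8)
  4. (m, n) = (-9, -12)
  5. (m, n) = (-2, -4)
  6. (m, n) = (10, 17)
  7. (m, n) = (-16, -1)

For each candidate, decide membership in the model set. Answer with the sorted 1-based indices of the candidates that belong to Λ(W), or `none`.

6

Numerically λ ≈ 1.618034 and λ' = −1/λ ≈ -0.618034.
candidate 1: (m,n)=(-12,-4) → π∥ = -12-4·λ ≈ -18.472136, π⊥ = -12-4·λ' ≈ -9.527864 ∉ [-1.1, -0.3) ⇒ out
candidate 2: (m,n)=(5,12) → π∥ = 5+12·λ ≈ 24.416408, π⊥ = 5+12·λ' ≈ -2.416408 ∉ [-1.1, -0.3) ⇒ out
candidate 3: (m,n)=(5,8) → π∥ = 5+8·λ ≈ 17.944272, π⊥ = 5+8·λ' ≈ 0.055728 ∉ [-1.1, -0.3) ⇒ out
candidate 4: (m,n)=(-9,-12) → π∥ = -9-12·λ ≈ -28.416408, π⊥ = -9-12·λ' ≈ -1.583592 ∉ [-1.1, -0.3) ⇒ out
candidate 5: (m,n)=(-2,-4) → π∥ = -2-4·λ ≈ -8.472136, π⊥ = -2-4·λ' ≈ 0.472136 ∉ [-1.1, -0.3) ⇒ out
candidate 6: (m,n)=(10,17) → π∥ = 10+17·λ ≈ 37.506578, π⊥ = 10+17·λ' ≈ -0.506578 ∈ [-1.1, -0.3) ⇒ IN Λ
candidate 7: (m,n)=(-16,-1) → π∥ = -16-1·λ ≈ -17.618034, π⊥ = -16-1·λ' ≈ -15.381966 ∉ [-1.1, -0.3) ⇒ out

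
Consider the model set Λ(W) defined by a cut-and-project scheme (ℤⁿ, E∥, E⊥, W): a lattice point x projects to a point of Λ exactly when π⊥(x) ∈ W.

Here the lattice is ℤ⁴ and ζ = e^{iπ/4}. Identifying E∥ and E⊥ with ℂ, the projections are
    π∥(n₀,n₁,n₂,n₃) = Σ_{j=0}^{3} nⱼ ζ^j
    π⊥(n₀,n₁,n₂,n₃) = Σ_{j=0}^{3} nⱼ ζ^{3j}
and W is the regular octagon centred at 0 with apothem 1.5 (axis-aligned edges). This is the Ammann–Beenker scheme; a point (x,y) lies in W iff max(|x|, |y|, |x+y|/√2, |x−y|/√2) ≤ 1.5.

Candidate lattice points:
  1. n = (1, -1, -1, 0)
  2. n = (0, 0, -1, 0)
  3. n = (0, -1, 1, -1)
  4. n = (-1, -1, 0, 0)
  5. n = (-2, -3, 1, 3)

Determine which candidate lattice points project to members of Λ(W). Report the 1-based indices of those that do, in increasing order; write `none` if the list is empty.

2, 4

π⊥(n) = n₀ + n₁ζ³ + n₂ζ⁶ + n₃ζ⁹ where ζ = e^{iπ/4}.
candidate 1: n = (1, -1, -1, 0) → π⊥ ≈ (+1.7071, +0.2929); max(|x|,|y|,|x±y|/√2) = 1.7071 > 1.5 ⇒ ∉ W
candidate 2: n = (0, 0, -1, 0) → π⊥ ≈ (+0.0000, +1.0000); max(|x|,|y|,|x±y|/√2) = 1.0000 ≤ 1.5 ⇒ ∈ W
candidate 3: n = (0, -1, 1, -1) → π⊥ ≈ (+0.0000, -2.4142); max(|x|,|y|,|x±y|/√2) = 2.4142 > 1.5 ⇒ ∉ W
candidate 4: n = (-1, -1, 0, 0) → π⊥ ≈ (-0.2929, -0.7071); max(|x|,|y|,|x±y|/√2) = 0.7071 ≤ 1.5 ⇒ ∈ W
candidate 5: n = (-2, -3, 1, 3) → π⊥ ≈ (+2.2426, -1.0000); max(|x|,|y|,|x±y|/√2) = 2.2929 > 1.5 ⇒ ∉ W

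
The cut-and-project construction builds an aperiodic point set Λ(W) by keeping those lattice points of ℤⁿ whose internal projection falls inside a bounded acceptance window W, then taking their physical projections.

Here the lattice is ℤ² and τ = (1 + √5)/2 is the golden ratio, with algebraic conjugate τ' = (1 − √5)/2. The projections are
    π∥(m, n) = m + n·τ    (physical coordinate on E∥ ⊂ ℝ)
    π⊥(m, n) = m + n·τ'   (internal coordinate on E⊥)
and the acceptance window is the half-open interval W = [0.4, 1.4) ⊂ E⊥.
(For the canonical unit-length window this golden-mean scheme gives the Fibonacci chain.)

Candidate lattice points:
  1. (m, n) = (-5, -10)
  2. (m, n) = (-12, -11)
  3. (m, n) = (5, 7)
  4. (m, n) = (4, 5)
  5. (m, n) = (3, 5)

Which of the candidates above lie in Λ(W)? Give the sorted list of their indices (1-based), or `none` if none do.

1, 3, 4

Compute τ' = (1−√5)/2 = -0.6180, so π⊥(m,n) = m -0.6180·n.
[1] lift (-5,-10): star map gives 1.1803; window check 0.4 ≤ 1.1803 < 1.4 is true → IN Λ
[2] lift (-12,-11): star map gives -5.2016; window check 0.4 ≤ -5.2016 < 1.4 is false → out
[3] lift (5,7): star map gives 0.6738; window check 0.4 ≤ 0.6738 < 1.4 is true → IN Λ
[4] lift (4,5): star map gives 0.9098; window check 0.4 ≤ 0.9098 < 1.4 is true → IN Λ
[5] lift (3,5): star map gives -0.0902; window check 0.4 ≤ -0.0902 < 1.4 is false → out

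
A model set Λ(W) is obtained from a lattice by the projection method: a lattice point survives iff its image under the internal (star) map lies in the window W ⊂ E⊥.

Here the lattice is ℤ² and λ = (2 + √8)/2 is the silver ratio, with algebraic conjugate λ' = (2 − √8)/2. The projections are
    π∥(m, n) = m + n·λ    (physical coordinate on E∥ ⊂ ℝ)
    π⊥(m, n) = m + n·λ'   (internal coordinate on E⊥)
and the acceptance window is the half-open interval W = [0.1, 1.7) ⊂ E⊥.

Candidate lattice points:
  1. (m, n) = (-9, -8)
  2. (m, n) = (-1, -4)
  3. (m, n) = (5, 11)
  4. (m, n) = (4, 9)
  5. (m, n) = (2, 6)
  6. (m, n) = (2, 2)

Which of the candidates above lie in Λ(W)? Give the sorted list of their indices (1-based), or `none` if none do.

λ' = (2−√8)/2 ≈ -0.4142.
#1 (-9,-8): internal coord -9 + (-8)·λ' = -5.6863; -5.6863 ∉ [0.1, 1.7) → out
#2 (-1,-4): internal coord -1 + (-4)·λ' = +0.6569; +0.6569 ∈ [0.1, 1.7) → IN Λ
#3 (5,11): internal coord 5 + (11)·λ' = +0.4437; +0.4437 ∈ [0.1, 1.7) → IN Λ
#4 (4,9): internal coord 4 + (9)·λ' = +0.2721; +0.2721 ∈ [0.1, 1.7) → IN Λ
#5 (2,6): internal coord 2 + (6)·λ' = -0.4853; -0.4853 ∉ [0.1, 1.7) → out
#6 (2,2): internal coord 2 + (2)·λ' = +1.1716; +1.1716 ∈ [0.1, 1.7) → IN Λ

2, 3, 4, 6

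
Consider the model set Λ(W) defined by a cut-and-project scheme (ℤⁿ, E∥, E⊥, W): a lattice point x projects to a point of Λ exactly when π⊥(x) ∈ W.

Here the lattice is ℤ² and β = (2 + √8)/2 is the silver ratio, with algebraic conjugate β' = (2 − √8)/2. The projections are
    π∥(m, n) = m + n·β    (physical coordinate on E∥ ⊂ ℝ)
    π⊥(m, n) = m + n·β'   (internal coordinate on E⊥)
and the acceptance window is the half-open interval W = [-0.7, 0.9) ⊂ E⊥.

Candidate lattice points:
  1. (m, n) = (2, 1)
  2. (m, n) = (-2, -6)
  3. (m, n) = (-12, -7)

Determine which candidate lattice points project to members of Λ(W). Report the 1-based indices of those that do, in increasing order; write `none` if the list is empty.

2

Numerically β ≈ 2.41421 and β' = −1/β ≈ -0.41421.
#1 (2,1): internal coord 2 + (1)·β' = +1.58579; +1.58579 ∉ [-0.7, 0.9) → out
#2 (-2,-6): internal coord -2 + (-6)·β' = +0.48528; +0.48528 ∈ [-0.7, 0.9) → IN Λ
#3 (-12,-7): internal coord -12 + (-7)·β' = -9.10051; -9.10051 ∉ [-0.7, 0.9) → out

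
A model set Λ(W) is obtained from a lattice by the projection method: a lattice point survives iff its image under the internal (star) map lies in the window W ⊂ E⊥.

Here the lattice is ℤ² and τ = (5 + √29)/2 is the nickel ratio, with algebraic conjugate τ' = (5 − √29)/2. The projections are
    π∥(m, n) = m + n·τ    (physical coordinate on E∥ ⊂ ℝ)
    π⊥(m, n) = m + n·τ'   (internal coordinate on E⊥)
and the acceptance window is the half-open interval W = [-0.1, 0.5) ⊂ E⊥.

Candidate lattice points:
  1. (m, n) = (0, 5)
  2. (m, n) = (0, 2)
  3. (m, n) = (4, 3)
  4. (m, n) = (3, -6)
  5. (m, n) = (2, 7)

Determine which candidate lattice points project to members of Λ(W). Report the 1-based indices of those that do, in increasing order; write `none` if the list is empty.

Compute τ' = (5−√29)/2 = -0.192582, so π⊥(m,n) = m -0.192582·n.
#1 (0,5): internal coord 0 + (5)·τ' = -0.962912; -0.962912 ∉ [-0.1, 0.5) → out
#2 (0,2): internal coord 0 + (2)·τ' = -0.385165; -0.385165 ∉ [-0.1, 0.5) → out
#3 (4,3): internal coord 4 + (3)·τ' = +3.422253; +3.422253 ∉ [-0.1, 0.5) → out
#4 (3,-6): internal coord 3 + (-6)·τ' = +4.155494; +4.155494 ∉ [-0.1, 0.5) → out
#5 (2,7): internal coord 2 + (7)·τ' = +0.651923; +0.651923 ∉ [-0.1, 0.5) → out

none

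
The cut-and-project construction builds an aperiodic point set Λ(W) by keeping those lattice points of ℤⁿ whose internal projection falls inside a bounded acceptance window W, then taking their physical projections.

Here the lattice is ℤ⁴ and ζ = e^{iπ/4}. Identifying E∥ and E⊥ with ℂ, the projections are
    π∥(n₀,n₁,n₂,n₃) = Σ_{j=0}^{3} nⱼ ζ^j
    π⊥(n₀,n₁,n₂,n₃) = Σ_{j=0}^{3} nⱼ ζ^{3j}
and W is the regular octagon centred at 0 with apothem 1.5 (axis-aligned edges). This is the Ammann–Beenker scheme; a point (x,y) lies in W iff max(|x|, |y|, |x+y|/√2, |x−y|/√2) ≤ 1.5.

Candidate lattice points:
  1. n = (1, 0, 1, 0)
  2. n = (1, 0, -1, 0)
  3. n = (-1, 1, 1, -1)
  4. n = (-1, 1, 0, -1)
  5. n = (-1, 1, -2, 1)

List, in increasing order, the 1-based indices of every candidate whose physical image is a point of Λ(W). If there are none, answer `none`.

1, 2

Internal map: ζ^{3j} for j=0..3 gives (1,0), (−√2/2,√2/2), (0,−1), (√2/2,√2/2).
candidate 1: n = (1, 0, 1, 0) → π⊥ ≈ (+1.00000, -1.00000); max(|x|,|y|,|x±y|/√2) = 1.41421 ≤ 1.5 ⇒ ∈ W
candidate 2: n = (1, 0, -1, 0) → π⊥ ≈ (+1.00000, +1.00000); max(|x|,|y|,|x±y|/√2) = 1.41421 ≤ 1.5 ⇒ ∈ W
candidate 3: n = (-1, 1, 1, -1) → π⊥ ≈ (-2.41421, -1.00000); max(|x|,|y|,|x±y|/√2) = 2.41421 > 1.5 ⇒ ∉ W
candidate 4: n = (-1, 1, 0, -1) → π⊥ ≈ (-2.41421, +0.00000); max(|x|,|y|,|x±y|/√2) = 2.41421 > 1.5 ⇒ ∉ W
candidate 5: n = (-1, 1, -2, 1) → π⊥ ≈ (-1.00000, +3.41421); max(|x|,|y|,|x±y|/√2) = 3.41421 > 1.5 ⇒ ∉ W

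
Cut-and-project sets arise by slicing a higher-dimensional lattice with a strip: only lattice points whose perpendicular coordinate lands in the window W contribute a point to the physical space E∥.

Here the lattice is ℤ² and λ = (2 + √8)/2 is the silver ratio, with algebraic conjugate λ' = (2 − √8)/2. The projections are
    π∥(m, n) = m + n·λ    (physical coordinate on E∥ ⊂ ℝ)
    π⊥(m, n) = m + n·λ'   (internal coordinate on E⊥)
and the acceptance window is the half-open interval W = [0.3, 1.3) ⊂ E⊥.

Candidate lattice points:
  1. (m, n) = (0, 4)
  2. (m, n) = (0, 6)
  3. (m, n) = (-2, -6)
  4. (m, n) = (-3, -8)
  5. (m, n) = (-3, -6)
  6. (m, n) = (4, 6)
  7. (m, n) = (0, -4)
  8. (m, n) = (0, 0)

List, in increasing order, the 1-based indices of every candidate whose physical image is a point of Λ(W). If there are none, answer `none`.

3, 4

Compute λ' = (2−√8)/2 = -0.41421, so π⊥(m,n) = m -0.41421·n.
#1 (0,4): internal coord 0 + (4)·λ' = -1.65685; -1.65685 ∉ [0.3, 1.3) → out
#2 (0,6): internal coord 0 + (6)·λ' = -2.48528; -2.48528 ∉ [0.3, 1.3) → out
#3 (-2,-6): internal coord -2 + (-6)·λ' = +0.48528; +0.48528 ∈ [0.3, 1.3) → IN Λ
#4 (-3,-8): internal coord -3 + (-8)·λ' = +0.31371; +0.31371 ∈ [0.3, 1.3) → IN Λ
#5 (-3,-6): internal coord -3 + (-6)·λ' = -0.51472; -0.51472 ∉ [0.3, 1.3) → out
#6 (4,6): internal coord 4 + (6)·λ' = +1.51472; +1.51472 ∉ [0.3, 1.3) → out
#7 (0,-4): internal coord 0 + (-4)·λ' = +1.65685; +1.65685 ∉ [0.3, 1.3) → out
#8 (0,0): internal coord 0 + (0)·λ' = +0.00000; +0.00000 ∉ [0.3, 1.3) → out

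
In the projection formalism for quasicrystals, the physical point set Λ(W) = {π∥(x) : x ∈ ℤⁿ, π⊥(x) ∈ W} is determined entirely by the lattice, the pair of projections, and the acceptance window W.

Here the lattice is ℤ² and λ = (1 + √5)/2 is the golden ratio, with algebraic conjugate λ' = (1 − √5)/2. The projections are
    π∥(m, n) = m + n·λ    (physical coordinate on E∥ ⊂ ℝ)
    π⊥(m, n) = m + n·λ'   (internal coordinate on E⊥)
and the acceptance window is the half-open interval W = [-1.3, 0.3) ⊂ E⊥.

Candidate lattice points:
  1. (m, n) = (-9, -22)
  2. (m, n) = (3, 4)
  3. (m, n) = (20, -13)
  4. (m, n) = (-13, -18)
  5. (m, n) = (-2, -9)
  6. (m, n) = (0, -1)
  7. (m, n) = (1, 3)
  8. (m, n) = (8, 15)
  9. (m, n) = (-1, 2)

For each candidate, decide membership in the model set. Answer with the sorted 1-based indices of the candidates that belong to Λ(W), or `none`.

7, 8

Numerically λ ≈ 1.61803 and λ' = −1/λ ≈ -0.61803.
[1] lift (-9,-22): star map gives 4.59675; window check -1.3 ≤ 4.59675 < 0.3 is false → out
[2] lift (3,4): star map gives 0.52786; window check -1.3 ≤ 0.52786 < 0.3 is false → out
[3] lift (20,-13): star map gives 28.03444; window check -1.3 ≤ 28.03444 < 0.3 is false → out
[4] lift (-13,-18): star map gives -1.87539; window check -1.3 ≤ -1.87539 < 0.3 is false → out
[5] lift (-2,-9): star map gives 3.56231; window check -1.3 ≤ 3.56231 < 0.3 is false → out
[6] lift (0,-1): star map gives 0.61803; window check -1.3 ≤ 0.61803 < 0.3 is false → out
[7] lift (1,3): star map gives -0.85410; window check -1.3 ≤ -0.85410 < 0.3 is true → IN Λ
[8] lift (8,15): star map gives -1.27051; window check -1.3 ≤ -1.27051 < 0.3 is true → IN Λ
[9] lift (-1,2): star map gives -2.23607; window check -1.3 ≤ -2.23607 < 0.3 is false → out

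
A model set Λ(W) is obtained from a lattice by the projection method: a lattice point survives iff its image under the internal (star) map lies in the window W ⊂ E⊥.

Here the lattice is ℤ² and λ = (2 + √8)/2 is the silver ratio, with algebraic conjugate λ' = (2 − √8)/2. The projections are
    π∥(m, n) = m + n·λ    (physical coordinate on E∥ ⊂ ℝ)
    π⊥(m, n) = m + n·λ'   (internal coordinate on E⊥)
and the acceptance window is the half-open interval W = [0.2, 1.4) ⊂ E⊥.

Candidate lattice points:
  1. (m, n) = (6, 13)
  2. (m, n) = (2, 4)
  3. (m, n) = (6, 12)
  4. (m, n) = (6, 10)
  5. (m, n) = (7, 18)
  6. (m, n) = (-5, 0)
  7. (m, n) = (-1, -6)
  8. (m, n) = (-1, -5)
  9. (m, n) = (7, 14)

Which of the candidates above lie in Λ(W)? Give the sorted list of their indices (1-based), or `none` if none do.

1, 2, 3, 8, 9

Compute λ' = (2−√8)/2 = -0.414214, so π⊥(m,n) = m -0.414214·n.
#1 (6,13): internal coord 6 + (13)·λ' = +0.615224; +0.615224 ∈ [0.2, 1.4) → IN Λ
#2 (2,4): internal coord 2 + (4)·λ' = +0.343146; +0.343146 ∈ [0.2, 1.4) → IN Λ
#3 (6,12): internal coord 6 + (12)·λ' = +1.029437; +1.029437 ∈ [0.2, 1.4) → IN Λ
#4 (6,10): internal coord 6 + (10)·λ' = +1.857864; +1.857864 ∉ [0.2, 1.4) → out
#5 (7,18): internal coord 7 + (18)·λ' = -0.455844; -0.455844 ∉ [0.2, 1.4) → out
#6 (-5,0): internal coord -5 + (0)·λ' = -5.000000; -5.000000 ∉ [0.2, 1.4) → out
#7 (-1,-6): internal coord -1 + (-6)·λ' = +1.485281; +1.485281 ∉ [0.2, 1.4) → out
#8 (-1,-5): internal coord -1 + (-5)·λ' = +1.071068; +1.071068 ∈ [0.2, 1.4) → IN Λ
#9 (7,14): internal coord 7 + (14)·λ' = +1.201010; +1.201010 ∈ [0.2, 1.4) → IN Λ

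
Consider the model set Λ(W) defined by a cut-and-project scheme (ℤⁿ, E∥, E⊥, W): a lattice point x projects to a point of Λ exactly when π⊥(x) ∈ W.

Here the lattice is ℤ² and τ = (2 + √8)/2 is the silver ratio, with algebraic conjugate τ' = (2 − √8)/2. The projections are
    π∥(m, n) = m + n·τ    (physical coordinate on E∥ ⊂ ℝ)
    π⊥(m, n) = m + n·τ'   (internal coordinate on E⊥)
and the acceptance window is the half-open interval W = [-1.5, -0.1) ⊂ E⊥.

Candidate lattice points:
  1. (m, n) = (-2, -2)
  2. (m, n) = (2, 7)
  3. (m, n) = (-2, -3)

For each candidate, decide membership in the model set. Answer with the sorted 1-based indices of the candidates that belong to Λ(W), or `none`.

Compute τ' = (2−√8)/2 = -0.414214, so π⊥(m,n) = m -0.414214·n.
candidate 1: (m,n)=(-2,-2) → π∥ = -2-2·τ ≈ -6.828427, π⊥ = -2-2·τ' ≈ -1.171573 ∈ [-1.5, -0.1) ⇒ IN Λ
candidate 2: (m,n)=(2,7) → π∥ = 2+7·τ ≈ 18.899495, π⊥ = 2+7·τ' ≈ -0.899495 ∈ [-1.5, -0.1) ⇒ IN Λ
candidate 3: (m,n)=(-2,-3) → π∥ = -2-3·τ ≈ -9.242641, π⊥ = -2-3·τ' ≈ -0.757359 ∈ [-1.5, -0.1) ⇒ IN Λ

1, 2, 3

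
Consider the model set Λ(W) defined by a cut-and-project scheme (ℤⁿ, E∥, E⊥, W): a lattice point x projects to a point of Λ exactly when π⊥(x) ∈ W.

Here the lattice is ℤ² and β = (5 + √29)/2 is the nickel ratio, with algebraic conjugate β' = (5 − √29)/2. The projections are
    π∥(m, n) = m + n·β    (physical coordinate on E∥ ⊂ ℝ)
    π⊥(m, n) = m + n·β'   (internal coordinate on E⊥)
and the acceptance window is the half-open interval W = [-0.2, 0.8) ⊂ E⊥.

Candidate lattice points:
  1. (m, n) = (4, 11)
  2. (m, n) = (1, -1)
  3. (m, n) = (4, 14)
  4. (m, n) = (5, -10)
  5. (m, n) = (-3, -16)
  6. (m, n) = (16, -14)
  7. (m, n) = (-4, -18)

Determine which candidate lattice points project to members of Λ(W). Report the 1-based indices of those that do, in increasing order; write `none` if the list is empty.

5

β' = (5−√29)/2 ≈ -0.192582.
#1 (4,11): internal coord 4 + (11)·β' = +1.881594; +1.881594 ∉ [-0.2, 0.8) → out
#2 (1,-1): internal coord 1 + (-1)·β' = +1.192582; +1.192582 ∉ [-0.2, 0.8) → out
#3 (4,14): internal coord 4 + (14)·β' = +1.303846; +1.303846 ∉ [-0.2, 0.8) → out
#4 (5,-10): internal coord 5 + (-10)·β' = +6.925824; +6.925824 ∉ [-0.2, 0.8) → out
#5 (-3,-16): internal coord -3 + (-16)·β' = +0.081318; +0.081318 ∈ [-0.2, 0.8) → IN Λ
#6 (16,-14): internal coord 16 + (-14)·β' = +18.696154; +18.696154 ∉ [-0.2, 0.8) → out
#7 (-4,-18): internal coord -4 + (-18)·β' = -0.533517; -0.533517 ∉ [-0.2, 0.8) → out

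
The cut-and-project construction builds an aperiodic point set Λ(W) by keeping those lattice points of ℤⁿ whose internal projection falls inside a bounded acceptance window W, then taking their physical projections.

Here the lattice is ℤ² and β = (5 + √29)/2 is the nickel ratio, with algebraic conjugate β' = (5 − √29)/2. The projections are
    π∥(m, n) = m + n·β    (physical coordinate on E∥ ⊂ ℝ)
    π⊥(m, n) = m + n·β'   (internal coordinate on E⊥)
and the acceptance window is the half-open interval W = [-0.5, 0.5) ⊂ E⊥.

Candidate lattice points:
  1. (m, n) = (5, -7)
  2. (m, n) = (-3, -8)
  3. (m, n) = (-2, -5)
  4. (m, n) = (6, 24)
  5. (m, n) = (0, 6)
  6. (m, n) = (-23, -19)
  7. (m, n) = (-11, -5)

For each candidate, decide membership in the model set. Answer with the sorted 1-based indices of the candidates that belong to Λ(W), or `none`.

β' = (5−√29)/2 ≈ -0.19258.
[1] lift (5,-7): star map gives 6.34808; window check -0.5 ≤ 6.34808 < 0.5 is false → out
[2] lift (-3,-8): star map gives -1.45934; window check -0.5 ≤ -1.45934 < 0.5 is false → out
[3] lift (-2,-5): star map gives -1.03709; window check -0.5 ≤ -1.03709 < 0.5 is false → out
[4] lift (6,24): star map gives 1.37802; window check -0.5 ≤ 1.37802 < 0.5 is false → out
[5] lift (0,6): star map gives -1.15549; window check -0.5 ≤ -1.15549 < 0.5 is false → out
[6] lift (-23,-19): star map gives -19.34093; window check -0.5 ≤ -19.34093 < 0.5 is false → out
[7] lift (-11,-5): star map gives -10.03709; window check -0.5 ≤ -10.03709 < 0.5 is false → out

none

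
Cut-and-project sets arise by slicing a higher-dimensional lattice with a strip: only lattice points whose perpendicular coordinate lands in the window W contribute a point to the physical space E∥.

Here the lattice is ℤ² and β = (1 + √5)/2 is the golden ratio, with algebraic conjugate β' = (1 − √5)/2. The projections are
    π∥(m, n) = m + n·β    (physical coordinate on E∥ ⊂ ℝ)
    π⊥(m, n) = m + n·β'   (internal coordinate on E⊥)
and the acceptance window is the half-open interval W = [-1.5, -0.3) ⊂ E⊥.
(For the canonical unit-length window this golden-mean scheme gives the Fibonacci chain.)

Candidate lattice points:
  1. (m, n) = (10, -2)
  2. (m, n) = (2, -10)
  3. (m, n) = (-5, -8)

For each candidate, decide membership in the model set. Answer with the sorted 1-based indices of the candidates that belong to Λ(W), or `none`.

none

Compute β' = (1−√5)/2 = -0.618034, so π⊥(m,n) = m -0.618034·n.
#1 (10,-2): internal coord 10 + (-2)·β' = +11.236068; +11.236068 ∉ [-1.5, -0.3) → out
#2 (2,-10): internal coord 2 + (-10)·β' = +8.180340; +8.180340 ∉ [-1.5, -0.3) → out
#3 (-5,-8): internal coord -5 + (-8)·β' = -0.055728; -0.055728 ∉ [-1.5, -0.3) → out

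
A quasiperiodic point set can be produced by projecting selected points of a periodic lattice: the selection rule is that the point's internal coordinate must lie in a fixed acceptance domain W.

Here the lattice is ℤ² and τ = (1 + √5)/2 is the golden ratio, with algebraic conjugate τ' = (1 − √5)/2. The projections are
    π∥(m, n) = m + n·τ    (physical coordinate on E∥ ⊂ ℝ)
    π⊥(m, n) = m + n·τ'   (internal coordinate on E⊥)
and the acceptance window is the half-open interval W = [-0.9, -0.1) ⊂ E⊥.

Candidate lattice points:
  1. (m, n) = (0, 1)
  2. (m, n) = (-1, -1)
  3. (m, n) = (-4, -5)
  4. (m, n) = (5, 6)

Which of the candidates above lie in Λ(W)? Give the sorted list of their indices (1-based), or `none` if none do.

Compute τ' = (1−√5)/2 = -0.618034, so π⊥(m,n) = m -0.618034·n.
[1] lift (0,1): star map gives -0.618034; window check -0.9 ≤ -0.618034 < -0.1 is true → IN Λ
[2] lift (-1,-1): star map gives -0.381966; window check -0.9 ≤ -0.381966 < -0.1 is true → IN Λ
[3] lift (-4,-5): star map gives -0.909830; window check -0.9 ≤ -0.909830 < -0.1 is false → out
[4] lift (5,6): star map gives 1.291796; window check -0.9 ≤ 1.291796 < -0.1 is false → out

1, 2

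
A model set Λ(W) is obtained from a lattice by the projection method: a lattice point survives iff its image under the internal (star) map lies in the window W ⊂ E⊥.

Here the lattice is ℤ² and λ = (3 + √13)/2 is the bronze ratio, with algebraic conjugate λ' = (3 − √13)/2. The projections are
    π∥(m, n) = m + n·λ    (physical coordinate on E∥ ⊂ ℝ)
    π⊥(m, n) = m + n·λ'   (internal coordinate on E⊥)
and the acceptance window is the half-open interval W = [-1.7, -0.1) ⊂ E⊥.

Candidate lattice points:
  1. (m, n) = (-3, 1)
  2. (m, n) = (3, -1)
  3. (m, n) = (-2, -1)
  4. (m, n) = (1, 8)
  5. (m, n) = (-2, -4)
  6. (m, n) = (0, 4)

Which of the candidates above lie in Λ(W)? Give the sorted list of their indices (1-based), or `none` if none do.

λ' = (3−√13)/2 ≈ -0.30278.
[1] lift (-3,1): star map gives -3.30278; window check -1.7 ≤ -3.30278 < -0.1 is false → out
[2] lift (3,-1): star map gives 3.30278; window check -1.7 ≤ 3.30278 < -0.1 is false → out
[3] lift (-2,-1): star map gives -1.69722; window check -1.7 ≤ -1.69722 < -0.1 is true → IN Λ
[4] lift (1,8): star map gives -1.42221; window check -1.7 ≤ -1.42221 < -0.1 is true → IN Λ
[5] lift (-2,-4): star map gives -0.78890; window check -1.7 ≤ -0.78890 < -0.1 is true → IN Λ
[6] lift (0,4): star map gives -1.21110; window check -1.7 ≤ -1.21110 < -0.1 is true → IN Λ

3, 4, 5, 6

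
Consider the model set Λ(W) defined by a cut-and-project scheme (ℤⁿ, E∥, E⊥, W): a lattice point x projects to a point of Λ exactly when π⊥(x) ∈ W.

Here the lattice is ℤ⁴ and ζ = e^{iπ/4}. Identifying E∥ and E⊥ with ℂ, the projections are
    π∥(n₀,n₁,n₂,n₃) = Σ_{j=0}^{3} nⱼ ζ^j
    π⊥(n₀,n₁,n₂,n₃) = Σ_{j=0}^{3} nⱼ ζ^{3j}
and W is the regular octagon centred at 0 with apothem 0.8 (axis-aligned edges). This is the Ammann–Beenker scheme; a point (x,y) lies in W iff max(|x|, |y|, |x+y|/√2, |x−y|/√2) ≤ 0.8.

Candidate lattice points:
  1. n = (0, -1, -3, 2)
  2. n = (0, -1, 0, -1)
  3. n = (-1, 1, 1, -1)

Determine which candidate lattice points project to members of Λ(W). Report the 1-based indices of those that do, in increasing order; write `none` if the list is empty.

π⊥(n) = n₀ + n₁ζ³ + n₂ζ⁶ + n₃ζ⁹ where ζ = e^{iπ/4}.
candidate 1: n = (0, -1, -3, 2) → π⊥ ≈ (+2.1213, +3.7071); max(|x|,|y|,|x±y|/√2) = 4.1213 > 0.8 ⇒ ∉ W
candidate 2: n = (0, -1, 0, -1) → π⊥ ≈ (+0.0000, -1.4142); max(|x|,|y|,|x±y|/√2) = 1.4142 > 0.8 ⇒ ∉ W
candidate 3: n = (-1, 1, 1, -1) → π⊥ ≈ (-2.4142, -1.0000); max(|x|,|y|,|x±y|/√2) = 2.4142 > 0.8 ⇒ ∉ W

none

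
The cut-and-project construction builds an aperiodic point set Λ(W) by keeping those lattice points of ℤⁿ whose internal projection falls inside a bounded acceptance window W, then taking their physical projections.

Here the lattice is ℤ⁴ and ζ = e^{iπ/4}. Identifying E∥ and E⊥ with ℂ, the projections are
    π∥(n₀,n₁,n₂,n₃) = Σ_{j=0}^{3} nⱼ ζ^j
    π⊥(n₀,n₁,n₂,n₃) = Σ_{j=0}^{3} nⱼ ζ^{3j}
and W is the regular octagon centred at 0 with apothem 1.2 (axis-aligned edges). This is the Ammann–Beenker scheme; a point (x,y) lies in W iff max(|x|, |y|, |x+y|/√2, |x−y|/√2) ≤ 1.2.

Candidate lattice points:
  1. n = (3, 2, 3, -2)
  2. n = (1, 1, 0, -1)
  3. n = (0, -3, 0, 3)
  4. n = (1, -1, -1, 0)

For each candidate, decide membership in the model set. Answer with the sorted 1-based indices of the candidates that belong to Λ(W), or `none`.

2

π⊥(n) = n₀ + n₁ζ³ + n₂ζ⁶ + n₃ζ⁹ where ζ = e^{iπ/4}.
#1 (3, 2, 3, -2): internal (0.1716, -3.0000); octagon support 3.0000 vs apothem 1.2 → ∉ W
#2 (1, 1, 0, -1): internal (-0.4142, 0.0000); octagon support 0.4142 vs apothem 1.2 → ∈ W
#3 (0, -3, 0, 3): internal (4.2426, 0.0000); octagon support 4.2426 vs apothem 1.2 → ∉ W
#4 (1, -1, -1, 0): internal (1.7071, 0.2929); octagon support 1.7071 vs apothem 1.2 → ∉ W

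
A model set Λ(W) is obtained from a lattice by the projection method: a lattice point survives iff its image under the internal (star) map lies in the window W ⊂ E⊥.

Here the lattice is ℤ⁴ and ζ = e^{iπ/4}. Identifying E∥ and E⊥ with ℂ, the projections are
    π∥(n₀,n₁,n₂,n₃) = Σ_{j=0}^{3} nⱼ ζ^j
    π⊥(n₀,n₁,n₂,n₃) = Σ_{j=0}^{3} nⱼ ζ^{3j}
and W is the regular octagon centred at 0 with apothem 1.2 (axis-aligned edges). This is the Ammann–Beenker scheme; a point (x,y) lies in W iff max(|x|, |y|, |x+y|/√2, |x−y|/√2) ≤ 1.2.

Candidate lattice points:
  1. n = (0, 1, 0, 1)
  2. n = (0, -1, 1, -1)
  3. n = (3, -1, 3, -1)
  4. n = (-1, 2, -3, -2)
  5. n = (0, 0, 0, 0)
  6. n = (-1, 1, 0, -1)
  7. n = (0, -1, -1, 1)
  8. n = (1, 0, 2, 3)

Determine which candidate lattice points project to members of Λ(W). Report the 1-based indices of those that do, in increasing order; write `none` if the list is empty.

π⊥(n) = n₀ + n₁ζ³ + n₂ζ⁶ + n₃ζ⁹ where ζ = e^{iπ/4}.
candidate 1: n = (0, 1, 0, 1) → π⊥ ≈ (+0.0000, +1.4142); max(|x|,|y|,|x±y|/√2) = 1.4142 > 1.2 ⇒ ∉ W
candidate 2: n = (0, -1, 1, -1) → π⊥ ≈ (+0.0000, -2.4142); max(|x|,|y|,|x±y|/√2) = 2.4142 > 1.2 ⇒ ∉ W
candidate 3: n = (3, -1, 3, -1) → π⊥ ≈ (+3.0000, -4.4142); max(|x|,|y|,|x±y|/√2) = 5.2426 > 1.2 ⇒ ∉ W
candidate 4: n = (-1, 2, -3, -2) → π⊥ ≈ (-3.8284, +3.0000); max(|x|,|y|,|x±y|/√2) = 4.8284 > 1.2 ⇒ ∉ W
candidate 5: n = (0, 0, 0, 0) → π⊥ ≈ (+0.0000, +0.0000); max(|x|,|y|,|x±y|/√2) = 0.0000 ≤ 1.2 ⇒ ∈ W
candidate 6: n = (-1, 1, 0, -1) → π⊥ ≈ (-2.4142, +0.0000); max(|x|,|y|,|x±y|/√2) = 2.4142 > 1.2 ⇒ ∉ W
candidate 7: n = (0, -1, -1, 1) → π⊥ ≈ (+1.4142, +1.0000); max(|x|,|y|,|x±y|/√2) = 1.7071 > 1.2 ⇒ ∉ W
candidate 8: n = (1, 0, 2, 3) → π⊥ ≈ (+3.1213, +0.1213); max(|x|,|y|,|x±y|/√2) = 3.1213 > 1.2 ⇒ ∉ W

5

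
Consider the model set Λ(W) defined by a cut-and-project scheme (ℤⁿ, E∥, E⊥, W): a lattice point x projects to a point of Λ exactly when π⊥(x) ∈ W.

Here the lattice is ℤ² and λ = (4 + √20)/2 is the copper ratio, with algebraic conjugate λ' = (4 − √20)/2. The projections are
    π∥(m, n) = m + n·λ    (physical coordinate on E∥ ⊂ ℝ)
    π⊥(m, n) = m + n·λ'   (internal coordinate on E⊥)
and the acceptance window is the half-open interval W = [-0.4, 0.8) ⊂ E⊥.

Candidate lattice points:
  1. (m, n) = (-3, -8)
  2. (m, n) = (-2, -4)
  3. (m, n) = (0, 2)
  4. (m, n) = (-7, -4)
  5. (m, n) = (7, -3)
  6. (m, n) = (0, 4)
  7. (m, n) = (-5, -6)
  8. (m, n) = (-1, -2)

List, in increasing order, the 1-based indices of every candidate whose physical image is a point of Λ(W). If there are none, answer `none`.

none

Compute λ' = (4−√20)/2 = -0.236068, so π⊥(m,n) = m -0.236068·n.
#1 (-3,-8): internal coord -3 + (-8)·λ' = -1.111456; -1.111456 ∉ [-0.4, 0.8) → out
#2 (-2,-4): internal coord -2 + (-4)·λ' = -1.055728; -1.055728 ∉ [-0.4, 0.8) → out
#3 (0,2): internal coord 0 + (2)·λ' = -0.472136; -0.472136 ∉ [-0.4, 0.8) → out
#4 (-7,-4): internal coord -7 + (-4)·λ' = -6.055728; -6.055728 ∉ [-0.4, 0.8) → out
#5 (7,-3): internal coord 7 + (-3)·λ' = +7.708204; +7.708204 ∉ [-0.4, 0.8) → out
#6 (0,4): internal coord 0 + (4)·λ' = -0.944272; -0.944272 ∉ [-0.4, 0.8) → out
#7 (-5,-6): internal coord -5 + (-6)·λ' = -3.583592; -3.583592 ∉ [-0.4, 0.8) → out
#8 (-1,-2): internal coord -1 + (-2)·λ' = -0.527864; -0.527864 ∉ [-0.4, 0.8) → out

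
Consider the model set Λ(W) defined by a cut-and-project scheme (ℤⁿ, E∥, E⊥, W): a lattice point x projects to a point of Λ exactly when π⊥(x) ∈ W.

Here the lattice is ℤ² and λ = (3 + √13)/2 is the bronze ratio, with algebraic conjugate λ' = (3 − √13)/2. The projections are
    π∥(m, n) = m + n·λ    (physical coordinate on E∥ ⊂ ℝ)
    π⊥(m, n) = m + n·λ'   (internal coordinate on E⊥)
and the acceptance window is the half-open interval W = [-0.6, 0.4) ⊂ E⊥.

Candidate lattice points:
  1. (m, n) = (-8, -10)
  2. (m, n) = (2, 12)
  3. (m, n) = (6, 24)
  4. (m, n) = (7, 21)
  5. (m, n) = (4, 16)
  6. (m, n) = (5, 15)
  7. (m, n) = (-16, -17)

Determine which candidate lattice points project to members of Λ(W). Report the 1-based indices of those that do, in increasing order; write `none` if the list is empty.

none

λ' = (3−√13)/2 ≈ -0.30278.
candidate 1: (m,n)=(-8,-10) → π∥ = -8-10·λ ≈ -41.02776, π⊥ = -8-10·λ' ≈ -4.97224 ∉ [-0.6, 0.4) ⇒ out
candidate 2: (m,n)=(2,12) → π∥ = 2+12·λ ≈ 41.63331, π⊥ = 2+12·λ' ≈ -1.63331 ∉ [-0.6, 0.4) ⇒ out
candidate 3: (m,n)=(6,24) → π∥ = 6+24·λ ≈ 85.26662, π⊥ = 6+24·λ' ≈ -1.26662 ∉ [-0.6, 0.4) ⇒ out
candidate 4: (m,n)=(7,21) → π∥ = 7+21·λ ≈ 76.35829, π⊥ = 7+21·λ' ≈ 0.64171 ∉ [-0.6, 0.4) ⇒ out
candidate 5: (m,n)=(4,16) → π∥ = 4+16·λ ≈ 56.84441, π⊥ = 4+16·λ' ≈ -0.84441 ∉ [-0.6, 0.4) ⇒ out
candidate 6: (m,n)=(5,15) → π∥ = 5+15·λ ≈ 54.54163, π⊥ = 5+15·λ' ≈ 0.45837 ∉ [-0.6, 0.4) ⇒ out
candidate 7: (m,n)=(-16,-17) → π∥ = -16-17·λ ≈ -72.14719, π⊥ = -16-17·λ' ≈ -10.85281 ∉ [-0.6, 0.4) ⇒ out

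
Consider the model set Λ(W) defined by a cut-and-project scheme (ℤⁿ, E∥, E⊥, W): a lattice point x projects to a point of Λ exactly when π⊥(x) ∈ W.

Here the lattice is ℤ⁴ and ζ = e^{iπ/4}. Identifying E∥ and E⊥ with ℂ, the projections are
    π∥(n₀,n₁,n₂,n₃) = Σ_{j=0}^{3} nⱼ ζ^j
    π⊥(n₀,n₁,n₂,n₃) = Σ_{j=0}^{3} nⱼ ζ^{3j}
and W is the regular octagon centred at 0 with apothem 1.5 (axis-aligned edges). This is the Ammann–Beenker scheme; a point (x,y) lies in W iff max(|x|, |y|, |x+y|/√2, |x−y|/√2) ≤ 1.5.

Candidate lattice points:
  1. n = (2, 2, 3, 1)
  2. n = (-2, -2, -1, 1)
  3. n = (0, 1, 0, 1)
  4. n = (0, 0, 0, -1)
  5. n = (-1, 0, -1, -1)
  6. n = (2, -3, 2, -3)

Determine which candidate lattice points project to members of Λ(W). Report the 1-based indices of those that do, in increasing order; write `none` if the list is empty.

π⊥(n) = n₀ + n₁ζ³ + n₂ζ⁶ + n₃ζ⁹ where ζ = e^{iπ/4}.
candidate 1: n = (2, 2, 3, 1) → π⊥ ≈ (+1.2929, -0.8787); max(|x|,|y|,|x±y|/√2) = 1.5355 > 1.5 ⇒ ∉ W
candidate 2: n = (-2, -2, -1, 1) → π⊥ ≈ (+0.1213, +0.2929); max(|x|,|y|,|x±y|/√2) = 0.2929 ≤ 1.5 ⇒ ∈ W
candidate 3: n = (0, 1, 0, 1) → π⊥ ≈ (+0.0000, +1.4142); max(|x|,|y|,|x±y|/√2) = 1.4142 ≤ 1.5 ⇒ ∈ W
candidate 4: n = (0, 0, 0, -1) → π⊥ ≈ (-0.7071, -0.7071); max(|x|,|y|,|x±y|/√2) = 1.0000 ≤ 1.5 ⇒ ∈ W
candidate 5: n = (-1, 0, -1, -1) → π⊥ ≈ (-1.7071, +0.2929); max(|x|,|y|,|x±y|/√2) = 1.7071 > 1.5 ⇒ ∉ W
candidate 6: n = (2, -3, 2, -3) → π⊥ ≈ (+2.0000, -6.2426); max(|x|,|y|,|x±y|/√2) = 6.2426 > 1.5 ⇒ ∉ W

2, 3, 4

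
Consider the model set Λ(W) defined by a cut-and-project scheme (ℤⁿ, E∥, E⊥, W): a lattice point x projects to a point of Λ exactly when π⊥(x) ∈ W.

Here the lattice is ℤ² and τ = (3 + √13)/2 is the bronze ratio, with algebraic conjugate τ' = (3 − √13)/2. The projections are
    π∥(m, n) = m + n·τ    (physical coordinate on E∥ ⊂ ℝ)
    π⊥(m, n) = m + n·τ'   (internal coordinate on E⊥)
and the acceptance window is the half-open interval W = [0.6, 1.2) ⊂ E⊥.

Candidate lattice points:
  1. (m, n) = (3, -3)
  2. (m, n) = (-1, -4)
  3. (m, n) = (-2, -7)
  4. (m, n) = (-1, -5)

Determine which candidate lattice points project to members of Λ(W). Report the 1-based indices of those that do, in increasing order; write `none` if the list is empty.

none

τ' = (3−√13)/2 ≈ -0.30278.
candidate 1: (m,n)=(3,-3) → π∥ = 3-3·τ ≈ -6.90833, π⊥ = 3-3·τ' ≈ 3.90833 ∉ [0.6, 1.2) ⇒ out
candidate 2: (m,n)=(-1,-4) → π∥ = -1-4·τ ≈ -14.21110, π⊥ = -1-4·τ' ≈ 0.21110 ∉ [0.6, 1.2) ⇒ out
candidate 3: (m,n)=(-2,-7) → π∥ = -2-7·τ ≈ -25.11943, π⊥ = -2-7·τ' ≈ 0.11943 ∉ [0.6, 1.2) ⇒ out
candidate 4: (m,n)=(-1,-5) → π∥ = -1-5·τ ≈ -17.51388, π⊥ = -1-5·τ' ≈ 0.51388 ∉ [0.6, 1.2) ⇒ out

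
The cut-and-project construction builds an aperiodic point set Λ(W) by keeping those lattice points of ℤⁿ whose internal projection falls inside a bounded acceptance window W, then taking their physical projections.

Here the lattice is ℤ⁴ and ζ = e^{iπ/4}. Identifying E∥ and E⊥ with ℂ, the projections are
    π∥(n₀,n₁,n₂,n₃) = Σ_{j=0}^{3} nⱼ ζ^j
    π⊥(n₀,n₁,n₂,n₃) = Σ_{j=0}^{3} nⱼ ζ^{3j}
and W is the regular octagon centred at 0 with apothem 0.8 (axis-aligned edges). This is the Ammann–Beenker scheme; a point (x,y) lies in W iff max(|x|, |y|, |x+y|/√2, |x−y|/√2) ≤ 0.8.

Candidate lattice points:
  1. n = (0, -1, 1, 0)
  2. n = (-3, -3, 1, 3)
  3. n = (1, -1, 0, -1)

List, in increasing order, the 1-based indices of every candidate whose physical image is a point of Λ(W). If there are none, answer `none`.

none

With ζ = e^{iπ/4} the internal vectors are ζ^0,ζ^3,ζ^6,ζ^9.
#1 (0, -1, 1, 0): internal (0.707107, -1.707107); octagon support 1.707107 vs apothem 0.8 → ∉ W
#2 (-3, -3, 1, 3): internal (1.242641, -1.000000); octagon support 1.585786 vs apothem 0.8 → ∉ W
#3 (1, -1, 0, -1): internal (1.000000, -1.414214); octagon support 1.707107 vs apothem 0.8 → ∉ W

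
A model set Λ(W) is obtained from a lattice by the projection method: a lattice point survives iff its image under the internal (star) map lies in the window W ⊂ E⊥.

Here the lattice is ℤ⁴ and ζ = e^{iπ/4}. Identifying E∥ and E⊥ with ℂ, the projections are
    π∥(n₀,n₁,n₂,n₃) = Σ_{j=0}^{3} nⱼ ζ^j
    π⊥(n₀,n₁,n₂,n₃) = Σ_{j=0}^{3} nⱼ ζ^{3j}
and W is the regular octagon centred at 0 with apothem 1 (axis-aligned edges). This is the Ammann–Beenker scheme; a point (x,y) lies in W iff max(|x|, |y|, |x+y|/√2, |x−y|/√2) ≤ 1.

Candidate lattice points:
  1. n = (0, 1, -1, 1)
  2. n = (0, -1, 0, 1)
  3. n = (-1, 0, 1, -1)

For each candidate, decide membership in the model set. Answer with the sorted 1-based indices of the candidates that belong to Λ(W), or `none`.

Internal map: ζ^{3j} for j=0..3 gives (1,0), (−√2/2,√2/2), (0,−1), (√2/2,√2/2).
candidate 1: n = (0, 1, -1, 1) → π⊥ ≈ (+0.0000, +2.4142); max(|x|,|y|,|x±y|/√2) = 2.4142 > 1 ⇒ ∉ W
candidate 2: n = (0, -1, 0, 1) → π⊥ ≈ (+1.4142, +0.0000); max(|x|,|y|,|x±y|/√2) = 1.4142 > 1 ⇒ ∉ W
candidate 3: n = (-1, 0, 1, -1) → π⊥ ≈ (-1.7071, -1.7071); max(|x|,|y|,|x±y|/√2) = 2.4142 > 1 ⇒ ∉ W

none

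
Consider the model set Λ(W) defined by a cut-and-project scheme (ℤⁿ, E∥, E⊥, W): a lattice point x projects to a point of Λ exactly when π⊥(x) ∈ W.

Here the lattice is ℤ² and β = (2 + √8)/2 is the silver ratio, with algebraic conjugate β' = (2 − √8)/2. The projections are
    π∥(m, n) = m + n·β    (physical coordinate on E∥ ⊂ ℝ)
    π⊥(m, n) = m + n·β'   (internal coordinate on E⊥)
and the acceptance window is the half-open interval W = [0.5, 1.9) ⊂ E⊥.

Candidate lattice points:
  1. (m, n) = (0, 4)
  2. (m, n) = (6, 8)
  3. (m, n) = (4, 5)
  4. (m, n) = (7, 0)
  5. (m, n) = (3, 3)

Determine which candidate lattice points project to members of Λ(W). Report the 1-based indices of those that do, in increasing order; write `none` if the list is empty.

5

β' = (2−√8)/2 ≈ -0.41421.
candidate 1: (m,n)=(0,4) → π∥ = 0+4·β ≈ 9.65685, π⊥ = 0+4·β' ≈ -1.65685 ∉ [0.5, 1.9) ⇒ out
candidate 2: (m,n)=(6,8) → π∥ = 6+8·β ≈ 25.31371, π⊥ = 6+8·β' ≈ 2.68629 ∉ [0.5, 1.9) ⇒ out
candidate 3: (m,n)=(4,5) → π∥ = 4+5·β ≈ 16.07107, π⊥ = 4+5·β' ≈ 1.92893 ∉ [0.5, 1.9) ⇒ out
candidate 4: (m,n)=(7,0) → π∥ = 7+0·β ≈ 7.00000, π⊥ = 7+0·β' ≈ 7.00000 ∉ [0.5, 1.9) ⇒ out
candidate 5: (m,n)=(3,3) → π∥ = 3+3·β ≈ 10.24264, π⊥ = 3+3·β' ≈ 1.75736 ∈ [0.5, 1.9) ⇒ IN Λ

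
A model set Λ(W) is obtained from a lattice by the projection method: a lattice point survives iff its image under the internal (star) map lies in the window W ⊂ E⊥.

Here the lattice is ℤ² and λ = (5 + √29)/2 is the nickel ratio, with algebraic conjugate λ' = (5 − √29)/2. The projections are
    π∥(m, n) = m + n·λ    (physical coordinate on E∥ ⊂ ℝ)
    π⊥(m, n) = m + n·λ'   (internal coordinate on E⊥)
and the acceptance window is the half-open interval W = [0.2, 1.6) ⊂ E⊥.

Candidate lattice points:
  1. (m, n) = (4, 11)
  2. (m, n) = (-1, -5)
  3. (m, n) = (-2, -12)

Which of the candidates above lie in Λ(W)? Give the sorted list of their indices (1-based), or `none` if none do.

3

Numerically λ ≈ 5.1926 and λ' = −1/λ ≈ -0.1926.
#1 (4,11): internal coord 4 + (11)·λ' = +1.8816; +1.8816 ∉ [0.2, 1.6) → out
#2 (-1,-5): internal coord -1 + (-5)·λ' = -0.0371; -0.0371 ∉ [0.2, 1.6) → out
#3 (-2,-12): internal coord -2 + (-12)·λ' = +0.3110; +0.3110 ∈ [0.2, 1.6) → IN Λ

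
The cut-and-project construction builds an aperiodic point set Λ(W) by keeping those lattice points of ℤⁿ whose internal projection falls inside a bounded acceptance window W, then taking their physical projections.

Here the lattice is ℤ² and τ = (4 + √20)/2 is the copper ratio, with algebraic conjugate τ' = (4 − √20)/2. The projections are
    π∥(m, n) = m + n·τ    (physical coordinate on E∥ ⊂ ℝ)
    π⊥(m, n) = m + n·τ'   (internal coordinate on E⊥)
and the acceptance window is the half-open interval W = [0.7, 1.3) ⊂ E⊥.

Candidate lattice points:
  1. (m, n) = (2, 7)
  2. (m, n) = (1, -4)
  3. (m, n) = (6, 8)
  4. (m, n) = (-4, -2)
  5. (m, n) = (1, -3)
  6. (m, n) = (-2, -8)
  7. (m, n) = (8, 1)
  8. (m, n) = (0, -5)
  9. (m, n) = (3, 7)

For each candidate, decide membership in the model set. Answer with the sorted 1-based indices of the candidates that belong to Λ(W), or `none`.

8

Numerically τ ≈ 4.23607 and τ' = −1/τ ≈ -0.23607.
[1] lift (2,7): star map gives 0.34752; window check 0.7 ≤ 0.34752 < 1.3 is false → out
[2] lift (1,-4): star map gives 1.94427; window check 0.7 ≤ 1.94427 < 1.3 is false → out
[3] lift (6,8): star map gives 4.11146; window check 0.7 ≤ 4.11146 < 1.3 is false → out
[4] lift (-4,-2): star map gives -3.52786; window check 0.7 ≤ -3.52786 < 1.3 is false → out
[5] lift (1,-3): star map gives 1.70820; window check 0.7 ≤ 1.70820 < 1.3 is false → out
[6] lift (-2,-8): star map gives -0.11146; window check 0.7 ≤ -0.11146 < 1.3 is false → out
[7] lift (8,1): star map gives 7.76393; window check 0.7 ≤ 7.76393 < 1.3 is false → out
[8] lift (0,-5): star map gives 1.18034; window check 0.7 ≤ 1.18034 < 1.3 is true → IN Λ
[9] lift (3,7): star map gives 1.34752; window check 0.7 ≤ 1.34752 < 1.3 is false → out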